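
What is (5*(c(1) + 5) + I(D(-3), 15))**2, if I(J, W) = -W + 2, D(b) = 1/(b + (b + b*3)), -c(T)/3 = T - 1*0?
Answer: 9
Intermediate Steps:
c(T) = -3*T (c(T) = -3*(T - 1*0) = -3*(T + 0) = -3*T)
D(b) = 1/(5*b) (D(b) = 1/(b + (b + 3*b)) = 1/(b + 4*b) = 1/(5*b))
I(J, W) = 2 - W
(5*(c(1) + 5) + I(D(-3), 15))**2 = (5*(-3*1 + 5) + (2 - 1*15))**2 = (5*(-3 + 5) + (2 - 15))**2 = (5*2 - 13)**2 = (10 - 13)**2 = (-3)**2 = 9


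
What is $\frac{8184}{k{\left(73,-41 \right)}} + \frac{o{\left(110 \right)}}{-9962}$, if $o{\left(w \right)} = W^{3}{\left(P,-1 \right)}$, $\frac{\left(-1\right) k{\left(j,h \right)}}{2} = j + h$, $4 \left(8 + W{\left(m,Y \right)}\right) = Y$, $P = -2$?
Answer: $- \frac{81493071}{637568} \approx -127.82$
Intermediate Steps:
$W{\left(m,Y \right)} = -8 + \frac{Y}{4}$
$k{\left(j,h \right)} = - 2 h - 2 j$ ($k{\left(j,h \right)} = - 2 \left(j + h\right) = - 2 \left(h + j\right) = - 2 h - 2 j$)
$o{\left(w \right)} = - \frac{35937}{64}$ ($o{\left(w \right)} = \left(-8 + \frac{1}{4} \left(-1\right)\right)^{3} = \left(-8 - \frac{1}{4}\right)^{3} = \left(- \frac{33}{4}\right)^{3} = - \frac{35937}{64}$)
$\frac{8184}{k{\left(73,-41 \right)}} + \frac{o{\left(110 \right)}}{-9962} = \frac{8184}{\left(-2\right) \left(-41\right) - 146} - \frac{35937}{64 \left(-9962\right)} = \frac{8184}{82 - 146} - - \frac{35937}{637568} = \frac{8184}{-64} + \frac{35937}{637568} = 8184 \left(- \frac{1}{64}\right) + \frac{35937}{637568} = - \frac{1023}{8} + \frac{35937}{637568} = - \frac{81493071}{637568}$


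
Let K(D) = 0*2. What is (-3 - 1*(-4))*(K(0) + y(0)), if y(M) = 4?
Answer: 4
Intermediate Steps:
K(D) = 0
(-3 - 1*(-4))*(K(0) + y(0)) = (-3 - 1*(-4))*(0 + 4) = (-3 + 4)*4 = 1*4 = 4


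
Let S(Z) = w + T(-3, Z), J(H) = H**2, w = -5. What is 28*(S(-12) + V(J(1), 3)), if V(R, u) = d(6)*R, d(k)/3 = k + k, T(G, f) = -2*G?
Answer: 1036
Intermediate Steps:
d(k) = 6*k (d(k) = 3*(k + k) = 3*(2*k) = 6*k)
V(R, u) = 36*R (V(R, u) = (6*6)*R = 36*R)
S(Z) = 1 (S(Z) = -5 - 2*(-3) = -5 + 6 = 1)
28*(S(-12) + V(J(1), 3)) = 28*(1 + 36*1**2) = 28*(1 + 36*1) = 28*(1 + 36) = 28*37 = 1036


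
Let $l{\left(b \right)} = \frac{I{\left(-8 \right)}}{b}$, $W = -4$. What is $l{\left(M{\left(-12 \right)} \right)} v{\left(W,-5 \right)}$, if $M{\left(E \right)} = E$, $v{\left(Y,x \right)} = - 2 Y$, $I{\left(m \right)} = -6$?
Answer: $4$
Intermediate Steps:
$l{\left(b \right)} = - \frac{6}{b}$
$l{\left(M{\left(-12 \right)} \right)} v{\left(W,-5 \right)} = - \frac{6}{-12} \left(\left(-2\right) \left(-4\right)\right) = \left(-6\right) \left(- \frac{1}{12}\right) 8 = \frac{1}{2} \cdot 8 = 4$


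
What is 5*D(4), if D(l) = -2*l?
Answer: -40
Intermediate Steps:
5*D(4) = 5*(-2*4) = 5*(-8) = -40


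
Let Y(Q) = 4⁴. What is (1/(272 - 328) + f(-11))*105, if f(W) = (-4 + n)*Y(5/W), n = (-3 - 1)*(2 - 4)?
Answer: 860145/8 ≈ 1.0752e+5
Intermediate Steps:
n = 8 (n = -4*(-2) = 8)
Y(Q) = 256
f(W) = 1024 (f(W) = (-4 + 8)*256 = 4*256 = 1024)
(1/(272 - 328) + f(-11))*105 = (1/(272 - 328) + 1024)*105 = (1/(-56) + 1024)*105 = (-1/56 + 1024)*105 = (57343/56)*105 = 860145/8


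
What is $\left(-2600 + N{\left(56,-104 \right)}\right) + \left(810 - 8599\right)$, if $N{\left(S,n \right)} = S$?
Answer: $-10333$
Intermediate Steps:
$\left(-2600 + N{\left(56,-104 \right)}\right) + \left(810 - 8599\right) = \left(-2600 + 56\right) + \left(810 - 8599\right) = -2544 + \left(810 - 8599\right) = -2544 - 7789 = -10333$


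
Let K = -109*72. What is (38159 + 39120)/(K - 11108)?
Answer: -77279/18956 ≈ -4.0768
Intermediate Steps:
K = -7848
(38159 + 39120)/(K - 11108) = (38159 + 39120)/(-7848 - 11108) = 77279/(-18956) = 77279*(-1/18956) = -77279/18956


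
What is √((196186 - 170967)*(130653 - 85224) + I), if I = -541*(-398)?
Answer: √1145889269 ≈ 33851.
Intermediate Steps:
I = 215318
√((196186 - 170967)*(130653 - 85224) + I) = √((196186 - 170967)*(130653 - 85224) + 215318) = √(25219*45429 + 215318) = √(1145673951 + 215318) = √1145889269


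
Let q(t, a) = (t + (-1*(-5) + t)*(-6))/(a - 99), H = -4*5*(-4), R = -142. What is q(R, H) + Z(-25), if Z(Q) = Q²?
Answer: 11195/19 ≈ 589.21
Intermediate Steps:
H = 80 (H = -20*(-4) = 80)
q(t, a) = (-30 - 5*t)/(-99 + a) (q(t, a) = (t + (5 + t)*(-6))/(-99 + a) = (t + (-30 - 6*t))/(-99 + a) = (-30 - 5*t)/(-99 + a))
q(R, H) + Z(-25) = 5*(-6 - 1*(-142))/(-99 + 80) + (-25)² = 5*(-6 + 142)/(-19) + 625 = 5*(-1/19)*136 + 625 = -680/19 + 625 = 11195/19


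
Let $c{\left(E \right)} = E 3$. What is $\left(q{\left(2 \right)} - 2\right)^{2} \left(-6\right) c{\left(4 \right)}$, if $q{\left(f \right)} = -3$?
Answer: $-1800$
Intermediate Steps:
$c{\left(E \right)} = 3 E$
$\left(q{\left(2 \right)} - 2\right)^{2} \left(-6\right) c{\left(4 \right)} = \left(-3 - 2\right)^{2} \left(-6\right) 3 \cdot 4 = \left(-5\right)^{2} \left(-6\right) 12 = 25 \left(-6\right) 12 = \left(-150\right) 12 = -1800$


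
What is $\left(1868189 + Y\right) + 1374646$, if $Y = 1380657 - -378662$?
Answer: $5002154$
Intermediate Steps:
$Y = 1759319$ ($Y = 1380657 + 378662 = 1759319$)
$\left(1868189 + Y\right) + 1374646 = \left(1868189 + 1759319\right) + 1374646 = 3627508 + 1374646 = 5002154$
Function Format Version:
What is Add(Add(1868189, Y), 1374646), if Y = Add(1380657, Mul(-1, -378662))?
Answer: 5002154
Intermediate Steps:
Y = 1759319 (Y = Add(1380657, 378662) = 1759319)
Add(Add(1868189, Y), 1374646) = Add(Add(1868189, 1759319), 1374646) = Add(3627508, 1374646) = 5002154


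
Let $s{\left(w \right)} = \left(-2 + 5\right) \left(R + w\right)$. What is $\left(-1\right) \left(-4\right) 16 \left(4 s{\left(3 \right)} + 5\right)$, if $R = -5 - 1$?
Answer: $-1984$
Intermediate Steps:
$R = -6$
$s{\left(w \right)} = -18 + 3 w$ ($s{\left(w \right)} = \left(-2 + 5\right) \left(-6 + w\right) = 3 \left(-6 + w\right) = -18 + 3 w$)
$\left(-1\right) \left(-4\right) 16 \left(4 s{\left(3 \right)} + 5\right) = \left(-1\right) \left(-4\right) 16 \left(4 \left(-18 + 3 \cdot 3\right) + 5\right) = 4 \cdot 16 \left(4 \left(-18 + 9\right) + 5\right) = 64 \left(4 \left(-9\right) + 5\right) = 64 \left(-36 + 5\right) = 64 \left(-31\right) = -1984$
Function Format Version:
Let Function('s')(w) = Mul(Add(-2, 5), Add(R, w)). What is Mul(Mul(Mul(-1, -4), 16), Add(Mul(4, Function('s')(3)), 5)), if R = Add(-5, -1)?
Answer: -1984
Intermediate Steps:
R = -6
Function('s')(w) = Add(-18, Mul(3, w)) (Function('s')(w) = Mul(Add(-2, 5), Add(-6, w)) = Mul(3, Add(-6, w)) = Add(-18, Mul(3, w)))
Mul(Mul(Mul(-1, -4), 16), Add(Mul(4, Function('s')(3)), 5)) = Mul(Mul(Mul(-1, -4), 16), Add(Mul(4, Add(-18, Mul(3, 3))), 5)) = Mul(Mul(4, 16), Add(Mul(4, Add(-18, 9)), 5)) = Mul(64, Add(Mul(4, -9), 5)) = Mul(64, Add(-36, 5)) = Mul(64, -31) = -1984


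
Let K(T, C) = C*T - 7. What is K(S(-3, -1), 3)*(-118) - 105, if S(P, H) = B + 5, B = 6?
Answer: -3173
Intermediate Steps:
S(P, H) = 11 (S(P, H) = 6 + 5 = 11)
K(T, C) = -7 + C*T
K(S(-3, -1), 3)*(-118) - 105 = (-7 + 3*11)*(-118) - 105 = (-7 + 33)*(-118) - 105 = 26*(-118) - 105 = -3068 - 105 = -3173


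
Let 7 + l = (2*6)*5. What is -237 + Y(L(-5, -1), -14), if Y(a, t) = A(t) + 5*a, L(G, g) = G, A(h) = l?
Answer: -209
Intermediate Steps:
l = 53 (l = -7 + (2*6)*5 = -7 + 12*5 = -7 + 60 = 53)
A(h) = 53
Y(a, t) = 53 + 5*a
-237 + Y(L(-5, -1), -14) = -237 + (53 + 5*(-5)) = -237 + (53 - 25) = -237 + 28 = -209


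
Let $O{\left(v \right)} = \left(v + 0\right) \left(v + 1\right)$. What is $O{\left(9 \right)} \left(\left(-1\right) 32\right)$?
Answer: $-2880$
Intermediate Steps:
$O{\left(v \right)} = v \left(1 + v\right)$
$O{\left(9 \right)} \left(\left(-1\right) 32\right) = 9 \left(1 + 9\right) \left(\left(-1\right) 32\right) = 9 \cdot 10 \left(-32\right) = 90 \left(-32\right) = -2880$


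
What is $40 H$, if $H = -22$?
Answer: $-880$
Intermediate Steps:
$40 H = 40 \left(-22\right) = -880$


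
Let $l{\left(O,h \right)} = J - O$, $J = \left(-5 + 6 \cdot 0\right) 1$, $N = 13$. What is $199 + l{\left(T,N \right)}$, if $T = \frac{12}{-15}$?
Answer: $\frac{974}{5} \approx 194.8$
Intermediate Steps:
$T = - \frac{4}{5}$ ($T = 12 \left(- \frac{1}{15}\right) = - \frac{4}{5} \approx -0.8$)
$J = -5$ ($J = \left(-5 + 0\right) 1 = \left(-5\right) 1 = -5$)
$l{\left(O,h \right)} = -5 - O$
$199 + l{\left(T,N \right)} = 199 - \frac{21}{5} = \frac{974}{5}$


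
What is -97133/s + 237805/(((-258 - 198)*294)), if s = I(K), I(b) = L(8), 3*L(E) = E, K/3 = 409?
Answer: -4883502247/134064 ≈ -36427.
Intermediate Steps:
K = 1227 (K = 3*409 = 1227)
L(E) = E/3
I(b) = 8/3 (I(b) = (1/3)*8 = 8/3)
s = 8/3 ≈ 2.6667
-97133/s + 237805/(((-258 - 198)*294)) = -97133/8/3 + 237805/(((-258 - 198)*294)) = -97133*3/8 + 237805/((-456*294)) = -291399/8 + 237805/(-134064) = -291399/8 + 237805*(-1/134064) = -291399/8 - 237805/134064 = -4883502247/134064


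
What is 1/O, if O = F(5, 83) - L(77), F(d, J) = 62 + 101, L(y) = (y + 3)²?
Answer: -1/6237 ≈ -0.00016033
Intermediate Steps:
L(y) = (3 + y)²
F(d, J) = 163
O = -6237 (O = 163 - (3 + 77)² = 163 - 1*80² = 163 - 1*6400 = 163 - 6400 = -6237)
1/O = 1/(-6237) = -1/6237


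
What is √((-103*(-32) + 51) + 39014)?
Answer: √42361 ≈ 205.82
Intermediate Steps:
√((-103*(-32) + 51) + 39014) = √((3296 + 51) + 39014) = √(3347 + 39014) = √42361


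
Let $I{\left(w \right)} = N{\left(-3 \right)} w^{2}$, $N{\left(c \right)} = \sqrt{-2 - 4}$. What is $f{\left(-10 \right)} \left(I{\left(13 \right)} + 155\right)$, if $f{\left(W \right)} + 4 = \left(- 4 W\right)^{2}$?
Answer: $247380 + 269724 i \sqrt{6} \approx 2.4738 \cdot 10^{5} + 6.6069 \cdot 10^{5} i$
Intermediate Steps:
$N{\left(c \right)} = i \sqrt{6}$ ($N{\left(c \right)} = \sqrt{-6} = i \sqrt{6}$)
$f{\left(W \right)} = -4 + 16 W^{2}$ ($f{\left(W \right)} = -4 + \left(- 4 W\right)^{2} = -4 + 16 W^{2}$)
$I{\left(w \right)} = i \sqrt{6} w^{2}$
$f{\left(-10 \right)} \left(I{\left(13 \right)} + 155\right) = \left(-4 + 16 \left(-10\right)^{2}\right) \left(i \sqrt{6} \cdot 13^{2} + 155\right) = \left(-4 + 16 \cdot 100\right) \left(i \sqrt{6} \cdot 169 + 155\right) = \left(-4 + 1600\right) \left(169 i \sqrt{6} + 155\right) = 1596 \left(155 + 169 i \sqrt{6}\right) = 247380 + 269724 i \sqrt{6}$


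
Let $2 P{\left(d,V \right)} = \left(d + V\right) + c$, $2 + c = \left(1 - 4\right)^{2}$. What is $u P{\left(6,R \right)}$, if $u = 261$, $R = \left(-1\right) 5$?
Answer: $1044$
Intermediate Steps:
$R = -5$
$c = 7$ ($c = -2 + \left(1 - 4\right)^{2} = -2 + \left(-3\right)^{2} = -2 + 9 = 7$)
$P{\left(d,V \right)} = \frac{7}{2} + \frac{V}{2} + \frac{d}{2}$ ($P{\left(d,V \right)} = \frac{\left(d + V\right) + 7}{2} = \frac{\left(V + d\right) + 7}{2} = \frac{7 + V + d}{2} = \frac{7}{2} + \frac{V}{2} + \frac{d}{2}$)
$u P{\left(6,R \right)} = 261 \left(\frac{7}{2} + \frac{1}{2} \left(-5\right) + \frac{1}{2} \cdot 6\right) = 261 \left(\frac{7}{2} - \frac{5}{2} + 3\right) = 261 \cdot 4 = 1044$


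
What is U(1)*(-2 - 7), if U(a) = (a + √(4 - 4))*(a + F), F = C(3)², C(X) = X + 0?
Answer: -90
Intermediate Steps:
C(X) = X
F = 9 (F = 3² = 9)
U(a) = a*(9 + a) (U(a) = (a + √(4 - 4))*(a + 9) = (a + √0)*(9 + a) = (a + 0)*(9 + a) = a*(9 + a))
U(1)*(-2 - 7) = (1*(9 + 1))*(-2 - 7) = (1*10)*(-9) = 10*(-9) = -90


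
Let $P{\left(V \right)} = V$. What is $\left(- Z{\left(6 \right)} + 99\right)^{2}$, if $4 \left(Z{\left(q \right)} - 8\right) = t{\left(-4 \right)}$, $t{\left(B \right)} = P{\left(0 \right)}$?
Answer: $8281$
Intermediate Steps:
$t{\left(B \right)} = 0$
$Z{\left(q \right)} = 8$ ($Z{\left(q \right)} = 8 + \frac{1}{4} \cdot 0 = 8 + 0 = 8$)
$\left(- Z{\left(6 \right)} + 99\right)^{2} = \left(\left(-1\right) 8 + 99\right)^{2} = \left(-8 + 99\right)^{2} = 91^{2} = 8281$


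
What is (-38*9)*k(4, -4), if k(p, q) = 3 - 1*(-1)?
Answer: -1368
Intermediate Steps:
k(p, q) = 4 (k(p, q) = 3 + 1 = 4)
(-38*9)*k(4, -4) = -38*9*4 = -342*4 = -1368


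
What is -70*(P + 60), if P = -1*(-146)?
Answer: -14420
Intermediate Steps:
P = 146
-70*(P + 60) = -70*(146 + 60) = -70*206 = -14420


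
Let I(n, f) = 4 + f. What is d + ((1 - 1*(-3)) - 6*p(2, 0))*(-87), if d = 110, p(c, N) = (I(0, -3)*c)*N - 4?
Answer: -2326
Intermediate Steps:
p(c, N) = -4 + N*c (p(c, N) = ((4 - 3)*c)*N - 4 = (1*c)*N - 4 = c*N - 4 = N*c - 4 = -4 + N*c)
d + ((1 - 1*(-3)) - 6*p(2, 0))*(-87) = 110 + ((1 - 1*(-3)) - 6*(-4 + 0*2))*(-87) = 110 + ((1 + 3) - 6*(-4 + 0))*(-87) = 110 + (4 - 6*(-4))*(-87) = 110 + (4 + 24)*(-87) = 110 + 28*(-87) = 110 - 2436 = -2326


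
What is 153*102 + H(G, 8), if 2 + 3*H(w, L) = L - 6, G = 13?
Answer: 15606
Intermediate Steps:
H(w, L) = -8/3 + L/3 (H(w, L) = -⅔ + (L - 6)/3 = -⅔ + (-6 + L)/3 = -⅔ + (-2 + L/3) = -8/3 + L/3)
153*102 + H(G, 8) = 153*102 + (-8/3 + (⅓)*8) = 15606 + (-8/3 + 8/3) = 15606 + 0 = 15606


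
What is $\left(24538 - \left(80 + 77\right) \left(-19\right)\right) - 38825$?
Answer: $-11304$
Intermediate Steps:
$\left(24538 - \left(80 + 77\right) \left(-19\right)\right) - 38825 = \left(24538 - 157 \left(-19\right)\right) - 38825 = \left(24538 - -2983\right) - 38825 = \left(24538 + 2983\right) - 38825 = 27521 - 38825 = -11304$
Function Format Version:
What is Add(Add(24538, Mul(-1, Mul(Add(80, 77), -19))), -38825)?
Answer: -11304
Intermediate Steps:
Add(Add(24538, Mul(-1, Mul(Add(80, 77), -19))), -38825) = Add(Add(24538, Mul(-1, Mul(157, -19))), -38825) = Add(Add(24538, Mul(-1, -2983)), -38825) = Add(Add(24538, 2983), -38825) = Add(27521, -38825) = -11304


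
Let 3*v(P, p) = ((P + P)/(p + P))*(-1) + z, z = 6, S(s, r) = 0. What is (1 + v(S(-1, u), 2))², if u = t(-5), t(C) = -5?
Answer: 9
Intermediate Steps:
u = -5
v(P, p) = 2 - 2*P/(3*(P + p)) (v(P, p) = (((P + P)/(p + P))*(-1) + 6)/3 = (((2*P)/(P + p))*(-1) + 6)/3 = ((2*P/(P + p))*(-1) + 6)/3 = (-2*P/(P + p) + 6)/3 = (6 - 2*P/(P + p))/3 = 2 - 2*P/(3*(P + p)))
(1 + v(S(-1, u), 2))² = (1 + (2*2 + (4/3)*0)/(0 + 2))² = (1 + (4 + 0)/2)² = (1 + (½)*4)² = (1 + 2)² = 3² = 9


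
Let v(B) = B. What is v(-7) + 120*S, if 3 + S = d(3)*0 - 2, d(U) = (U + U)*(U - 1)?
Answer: -607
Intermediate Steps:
d(U) = 2*U*(-1 + U) (d(U) = (2*U)*(-1 + U) = 2*U*(-1 + U))
S = -5 (S = -3 + ((2*3*(-1 + 3))*0 - 2) = -3 + ((2*3*2)*0 - 2) = -3 + (12*0 - 2) = -3 + (0 - 2) = -3 - 2 = -5)
v(-7) + 120*S = -7 + 120*(-5) = -7 - 600 = -607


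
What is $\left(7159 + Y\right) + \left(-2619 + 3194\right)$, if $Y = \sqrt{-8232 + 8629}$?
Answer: $7734 + \sqrt{397} \approx 7753.9$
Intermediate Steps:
$Y = \sqrt{397} \approx 19.925$
$\left(7159 + Y\right) + \left(-2619 + 3194\right) = \left(7159 + \sqrt{397}\right) + \left(-2619 + 3194\right) = \left(7159 + \sqrt{397}\right) + 575 = 7734 + \sqrt{397}$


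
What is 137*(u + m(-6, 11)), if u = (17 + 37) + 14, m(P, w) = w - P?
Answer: 11645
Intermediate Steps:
u = 68 (u = 54 + 14 = 68)
137*(u + m(-6, 11)) = 137*(68 + (11 - 1*(-6))) = 137*(68 + (11 + 6)) = 137*(68 + 17) = 137*85 = 11645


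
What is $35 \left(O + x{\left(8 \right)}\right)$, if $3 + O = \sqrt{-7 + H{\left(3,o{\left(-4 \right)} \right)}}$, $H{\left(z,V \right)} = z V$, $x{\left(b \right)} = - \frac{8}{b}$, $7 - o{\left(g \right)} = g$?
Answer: $-140 + 35 \sqrt{26} \approx 38.466$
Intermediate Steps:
$o{\left(g \right)} = 7 - g$
$H{\left(z,V \right)} = V z$
$O = -3 + \sqrt{26}$ ($O = -3 + \sqrt{-7 + \left(7 - -4\right) 3} = -3 + \sqrt{-7 + \left(7 + 4\right) 3} = -3 + \sqrt{-7 + 11 \cdot 3} = -3 + \sqrt{-7 + 33} = -3 + \sqrt{26} \approx 2.099$)
$35 \left(O + x{\left(8 \right)}\right) = 35 \left(\left(-3 + \sqrt{26}\right) - \frac{8}{8}\right) = 35 \left(\left(-3 + \sqrt{26}\right) - 1\right) = 35 \left(-4 + \sqrt{26}\right) = -140 + 35 \sqrt{26}$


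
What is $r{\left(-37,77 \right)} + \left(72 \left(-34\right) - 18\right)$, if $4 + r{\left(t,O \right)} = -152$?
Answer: $-2622$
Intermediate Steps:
$r{\left(t,O \right)} = -156$ ($r{\left(t,O \right)} = -4 - 152 = -156$)
$r{\left(-37,77 \right)} + \left(72 \left(-34\right) - 18\right) = -156 + \left(72 \left(-34\right) - 18\right) = -156 - 2466 = -2622$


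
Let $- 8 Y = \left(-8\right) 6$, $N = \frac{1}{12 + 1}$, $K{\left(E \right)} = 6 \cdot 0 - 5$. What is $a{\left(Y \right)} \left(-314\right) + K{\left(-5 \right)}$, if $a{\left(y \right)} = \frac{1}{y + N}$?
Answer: $- \frac{4477}{79} \approx -56.671$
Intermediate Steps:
$K{\left(E \right)} = -5$ ($K{\left(E \right)} = 0 - 5 = -5$)
$N = \frac{1}{13} \approx 0.076923$
$Y = 6$ ($Y = - \frac{\left(-8\right) 6}{8} = \left(- \frac{1}{8}\right) \left(-48\right) = 6$)
$a{\left(y \right)} = \frac{1}{\frac{1}{13} + y}$ ($a{\left(y \right)} = \frac{1}{y + \frac{1}{13}} = \frac{1}{\frac{1}{13} + y}$)
$a{\left(Y \right)} \left(-314\right) + K{\left(-5 \right)} = \frac{13}{1 + 13 \cdot 6} \left(-314\right) - 5 = \frac{13}{1 + 78} \left(-314\right) - 5 = \frac{13}{79} \left(-314\right) - 5 = - \frac{4082}{79} - 5 = - \frac{4477}{79}$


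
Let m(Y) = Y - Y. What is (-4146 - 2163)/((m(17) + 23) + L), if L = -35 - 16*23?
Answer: 6309/380 ≈ 16.603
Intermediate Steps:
m(Y) = 0
L = -403 (L = -35 - 368 = -403)
(-4146 - 2163)/((m(17) + 23) + L) = (-4146 - 2163)/((0 + 23) - 403) = -6309/(23 - 403) = -6309/(-380) = -6309*(-1/380) = 6309/380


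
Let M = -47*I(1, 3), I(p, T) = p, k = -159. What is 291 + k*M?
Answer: 7764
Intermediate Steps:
M = -47 (M = -47*1 = -47)
291 + k*M = 291 - 159*(-47) = 291 + 7473 = 7764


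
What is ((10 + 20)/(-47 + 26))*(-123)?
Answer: 1230/7 ≈ 175.71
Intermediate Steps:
((10 + 20)/(-47 + 26))*(-123) = (30/(-21))*(-123) = (30*(-1/21))*(-123) = -10/7*(-123) = 1230/7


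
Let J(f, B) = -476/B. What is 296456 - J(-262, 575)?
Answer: 170462676/575 ≈ 2.9646e+5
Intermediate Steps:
296456 - J(-262, 575) = 296456 - (-476)/575 = 296456 - 1*(-476/575) = 296456 + 476/575 = 170462676/575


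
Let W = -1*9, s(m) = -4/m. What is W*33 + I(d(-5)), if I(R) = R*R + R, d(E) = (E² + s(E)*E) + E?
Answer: -25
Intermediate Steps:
d(E) = -4 + E + E² (d(E) = (E² + (-4/E)*E) + E = (E² - 4) + E = (-4 + E²) + E = -4 + E + E²)
I(R) = R + R² (I(R) = R² + R = R + R²)
W = -9
W*33 + I(d(-5)) = -9*33 + (-4 - 5*(1 - 5))*(1 + (-4 - 5*(1 - 5))) = -297 + (-4 - 5*(-4))*(1 + (-4 - 5*(-4))) = -297 + (-4 + 20)*(1 + (-4 + 20)) = -297 + 16*(1 + 16) = -297 + 16*17 = -297 + 272 = -25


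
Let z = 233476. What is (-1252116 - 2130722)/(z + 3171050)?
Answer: -1691419/1702263 ≈ -0.99363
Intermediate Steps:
(-1252116 - 2130722)/(z + 3171050) = (-1252116 - 2130722)/(233476 + 3171050) = -3382838/3404526 = -3382838*1/3404526 = -1691419/1702263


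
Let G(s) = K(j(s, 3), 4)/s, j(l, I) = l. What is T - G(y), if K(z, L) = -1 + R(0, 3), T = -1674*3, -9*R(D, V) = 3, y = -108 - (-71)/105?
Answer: -56593058/11269 ≈ -5022.0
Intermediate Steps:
y = -11269/105 (y = -108 - (-71)/105 = -108 - 1*(-71/105) = -108 + 71/105 = -11269/105 ≈ -107.32)
R(D, V) = -⅓ (R(D, V) = -⅑*3 = -⅓)
T = -5022
K(z, L) = -4/3 (K(z, L) = -1 - ⅓ = -4/3)
G(s) = -4/(3*s)
T - G(y) = -5022 - (-4)/(3*(-11269/105)) = -5022 - (-4)*(-105)/(3*11269) = -5022 - 1*140/11269 = -5022 - 140/11269 = -56593058/11269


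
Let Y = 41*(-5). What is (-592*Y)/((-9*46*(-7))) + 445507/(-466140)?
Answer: 9213278519/225145620 ≈ 40.921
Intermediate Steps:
Y = -205
(-592*Y)/((-9*46*(-7))) + 445507/(-466140) = (-592*(-205))/((-9*46*(-7))) + 445507/(-466140) = 121360/((-414*(-7))) + 445507*(-1/466140) = 121360/2898 - 445507/466140 = 121360*(1/2898) - 445507/466140 = 60680/1449 - 445507/466140 = 9213278519/225145620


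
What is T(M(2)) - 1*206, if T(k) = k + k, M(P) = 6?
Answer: -194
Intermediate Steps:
T(k) = 2*k
T(M(2)) - 1*206 = 2*6 - 1*206 = 12 - 206 = -194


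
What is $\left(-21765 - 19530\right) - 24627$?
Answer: $-65922$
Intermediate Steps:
$\left(-21765 - 19530\right) - 24627 = -41295 - 24627 = -65922$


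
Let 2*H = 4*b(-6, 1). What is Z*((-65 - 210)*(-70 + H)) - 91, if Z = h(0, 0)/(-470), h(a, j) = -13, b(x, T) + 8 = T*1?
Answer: 25753/47 ≈ 547.94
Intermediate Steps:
b(x, T) = -8 + T (b(x, T) = -8 + T*1 = -8 + T)
H = -14 (H = (4*(-8 + 1))/2 = (4*(-7))/2 = (1/2)*(-28) = -14)
Z = 13/470 (Z = -13/(-470) = -13*(-1/470) = 13/470 ≈ 0.027660)
Z*((-65 - 210)*(-70 + H)) - 91 = 13*((-65 - 210)*(-70 - 14))/470 - 91 = 13*(-275*(-84))/470 - 91 = (13/470)*23100 - 91 = 30030/47 - 91 = 25753/47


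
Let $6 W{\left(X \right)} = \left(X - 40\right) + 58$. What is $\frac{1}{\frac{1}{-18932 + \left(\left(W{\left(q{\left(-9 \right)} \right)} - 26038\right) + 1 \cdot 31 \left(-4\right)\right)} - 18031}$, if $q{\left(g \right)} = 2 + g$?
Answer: $- \frac{270553}{4878341149} \approx -5.546 \cdot 10^{-5}$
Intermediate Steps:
$W{\left(X \right)} = 3 + \frac{X}{6}$ ($W{\left(X \right)} = \frac{\left(X - 40\right) + 58}{6} = \frac{\left(-40 + X\right) + 58}{6} = \frac{18 + X}{6} = 3 + \frac{X}{6}$)
$\frac{1}{\frac{1}{-18932 + \left(\left(W{\left(q{\left(-9 \right)} \right)} - 26038\right) + 1 \cdot 31 \left(-4\right)\right)} - 18031} = \frac{1}{\frac{1}{-18932 - \left(26035 - \frac{2 - 9}{6} - 1 \cdot 31 \left(-4\right)\right)} - 18031} = \frac{1}{\frac{1}{-18932 + \left(\left(\left(3 + \frac{1}{6} \left(-7\right)\right) - 26038\right) + 31 \left(-4\right)\right)} - 18031} = \frac{1}{\frac{1}{-18932 + \left(\left(\left(3 - \frac{7}{6}\right) - 26038\right) - 124\right)} - 18031} = \frac{1}{\frac{1}{-18932 + \left(\left(\frac{11}{6} - 26038\right) - 124\right)} - 18031} = \frac{1}{\frac{1}{-18932 - \frac{156961}{6}} - 18031} = \frac{1}{\frac{1}{- \frac{270553}{6}} - 18031} = \frac{1}{- \frac{6}{270553} - 18031} = \frac{1}{- \frac{4878341149}{270553}} = - \frac{270553}{4878341149}$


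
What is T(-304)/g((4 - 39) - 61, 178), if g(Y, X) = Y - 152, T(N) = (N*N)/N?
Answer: 38/31 ≈ 1.2258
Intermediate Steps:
T(N) = N (T(N) = N**2/N = N)
g(Y, X) = -152 + Y
T(-304)/g((4 - 39) - 61, 178) = -304/(-152 + ((4 - 39) - 61)) = -304/(-152 + (-35 - 61)) = -304/(-152 - 96) = -304/(-248) = -304*(-1/248) = 38/31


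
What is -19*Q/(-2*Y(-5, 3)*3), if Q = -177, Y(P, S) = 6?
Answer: -1121/12 ≈ -93.417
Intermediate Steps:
-19*Q/(-2*Y(-5, 3)*3) = -(-3363)/(-2*6*3) = -(-3363)/((-12*3)) = -(-3363)/(-36) = -(-3363)*(-1)/36 = -19*59/12 = -1121/12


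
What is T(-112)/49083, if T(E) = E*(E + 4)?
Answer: 4032/16361 ≈ 0.24644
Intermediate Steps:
T(E) = E*(4 + E)
T(-112)/49083 = -112*(4 - 112)/49083 = -112*(-108)*(1/49083) = 12096*(1/49083) = 4032/16361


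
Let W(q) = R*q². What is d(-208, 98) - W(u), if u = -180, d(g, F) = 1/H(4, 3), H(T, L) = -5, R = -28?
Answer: 4535999/5 ≈ 9.0720e+5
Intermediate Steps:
d(g, F) = -⅕ (d(g, F) = 1/(-5) = -⅕)
W(q) = -28*q²
d(-208, 98) - W(u) = -⅕ - (-28)*(-180)² = -⅕ - (-28)*32400 = -⅕ - 1*(-907200) = -⅕ + 907200 = 4535999/5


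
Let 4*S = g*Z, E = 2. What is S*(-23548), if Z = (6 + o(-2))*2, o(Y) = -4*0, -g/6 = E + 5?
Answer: 2967048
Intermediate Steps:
g = -42 (g = -6*(2 + 5) = -6*7 = -42)
o(Y) = 0
Z = 12 (Z = (6 + 0)*2 = 6*2 = 12)
S = -126 (S = (-42*12)/4 = (¼)*(-504) = -126)
S*(-23548) = -126*(-23548) = 2967048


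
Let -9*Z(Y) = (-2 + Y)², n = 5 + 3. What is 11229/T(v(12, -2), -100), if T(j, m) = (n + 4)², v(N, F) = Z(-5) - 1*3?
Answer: 3743/48 ≈ 77.979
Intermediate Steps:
n = 8
Z(Y) = -(-2 + Y)²/9
v(N, F) = -76/9 (v(N, F) = -(-2 - 5)²/9 - 1*3 = -⅑*(-7)² - 3 = -⅑*49 - 3 = -49/9 - 3 = -76/9)
T(j, m) = 144 (T(j, m) = (8 + 4)² = 12² = 144)
11229/T(v(12, -2), -100) = 11229/144 = 11229*(1/144) = 3743/48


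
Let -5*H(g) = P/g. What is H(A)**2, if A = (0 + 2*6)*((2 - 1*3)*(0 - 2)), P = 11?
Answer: 121/14400 ≈ 0.0084028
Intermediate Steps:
A = 24 (A = (0 + 12)*((2 - 3)*(-2)) = 12*(-1*(-2)) = 12*2 = 24)
H(g) = -11/(5*g)
H(A)**2 = (-11/5/24)**2 = (-11/5*1/24)**2 = (-11/120)**2 = 121/14400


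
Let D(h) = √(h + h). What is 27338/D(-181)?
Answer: -13669*I*√362/181 ≈ -1436.9*I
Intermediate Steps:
D(h) = √2*√h (D(h) = √(2*h) = √2*√h)
27338/D(-181) = 27338/((√2*√(-181))) = 27338/((√2*(I*√181))) = 27338/((I*√362)) = 27338*(-I*√362/362) = -13669*I*√362/181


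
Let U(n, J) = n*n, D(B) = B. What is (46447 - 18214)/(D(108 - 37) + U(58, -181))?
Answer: 9411/1145 ≈ 8.2192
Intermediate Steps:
U(n, J) = n**2
(46447 - 18214)/(D(108 - 37) + U(58, -181)) = (46447 - 18214)/((108 - 37) + 58**2) = 28233/(71 + 3364) = 28233/3435 = 28233*(1/3435) = 9411/1145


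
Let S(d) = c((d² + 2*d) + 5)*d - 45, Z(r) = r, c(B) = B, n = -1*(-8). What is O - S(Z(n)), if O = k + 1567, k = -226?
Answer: 706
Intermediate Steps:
n = 8
S(d) = -45 + d*(5 + d² + 2*d) (S(d) = ((d² + 2*d) + 5)*d - 45 = (5 + d² + 2*d)*d - 45 = d*(5 + d² + 2*d) - 45 = -45 + d*(5 + d² + 2*d))
O = 1341 (O = -226 + 1567 = 1341)
O - S(Z(n)) = 1341 - (-45 + 8*(5 + 8² + 2*8)) = 1341 - (-45 + 8*(5 + 64 + 16)) = 1341 - (-45 + 8*85) = 1341 - (-45 + 680) = 1341 - 1*635 = 1341 - 635 = 706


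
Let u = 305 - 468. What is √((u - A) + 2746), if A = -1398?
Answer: √3981 ≈ 63.095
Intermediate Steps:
u = -163
√((u - A) + 2746) = √((-163 - 1*(-1398)) + 2746) = √((-163 + 1398) + 2746) = √(1235 + 2746) = √3981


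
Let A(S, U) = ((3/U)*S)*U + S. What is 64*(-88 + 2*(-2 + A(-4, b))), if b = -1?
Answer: -7936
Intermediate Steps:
A(S, U) = 4*S (A(S, U) = (3*S/U)*U + S = 3*S + S = 4*S)
64*(-88 + 2*(-2 + A(-4, b))) = 64*(-88 + 2*(-2 + 4*(-4))) = 64*(-88 + 2*(-2 - 16)) = 64*(-88 + 2*(-18)) = 64*(-88 - 36) = 64*(-124) = -7936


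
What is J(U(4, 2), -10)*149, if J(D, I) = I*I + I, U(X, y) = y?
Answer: 13410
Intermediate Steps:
J(D, I) = I + I² (J(D, I) = I² + I = I + I²)
J(U(4, 2), -10)*149 = -10*(1 - 10)*149 = -10*(-9)*149 = 90*149 = 13410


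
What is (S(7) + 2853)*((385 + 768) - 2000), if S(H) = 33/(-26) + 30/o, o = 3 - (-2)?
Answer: -62932947/26 ≈ -2.4205e+6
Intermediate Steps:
o = 5 (o = 3 - 2*(-1) = 3 + 2 = 5)
S(H) = 123/26 (S(H) = 33/(-26) + 30/5 = 33*(-1/26) + 30*(⅕) = -33/26 + 6 = 123/26)
(S(7) + 2853)*((385 + 768) - 2000) = (123/26 + 2853)*((385 + 768) - 2000) = 74301*(1153 - 2000)/26 = (74301/26)*(-847) = -62932947/26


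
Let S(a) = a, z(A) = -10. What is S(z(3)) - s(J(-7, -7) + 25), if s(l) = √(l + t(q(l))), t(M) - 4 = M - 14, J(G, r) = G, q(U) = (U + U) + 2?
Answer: -10 - √46 ≈ -16.782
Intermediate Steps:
q(U) = 2 + 2*U (q(U) = 2*U + 2 = 2 + 2*U)
t(M) = -10 + M (t(M) = 4 + (M - 14) = 4 + (-14 + M) = -10 + M)
s(l) = √(-8 + 3*l) (s(l) = √(l + (-10 + (2 + 2*l))) = √(l + (-8 + 2*l)) = √(-8 + 3*l))
S(z(3)) - s(J(-7, -7) + 25) = -10 - √(-8 + 3*(-7 + 25)) = -10 - √(-8 + 3*18) = -10 - √(-8 + 54) = -10 - √46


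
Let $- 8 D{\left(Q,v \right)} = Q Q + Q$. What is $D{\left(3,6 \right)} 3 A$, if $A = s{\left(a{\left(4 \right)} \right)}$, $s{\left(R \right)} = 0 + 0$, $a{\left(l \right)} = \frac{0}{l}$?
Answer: $0$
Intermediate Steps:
$a{\left(l \right)} = 0$
$D{\left(Q,v \right)} = - \frac{Q}{8} - \frac{Q^{2}}{8}$ ($D{\left(Q,v \right)} = - \frac{Q Q + Q}{8} = - \frac{Q^{2} + Q}{8} = - \frac{Q + Q^{2}}{8} = - \frac{Q}{8} - \frac{Q^{2}}{8}$)
$s{\left(R \right)} = 0$
$A = 0$
$D{\left(3,6 \right)} 3 A = \left(- \frac{1}{8}\right) 3 \left(1 + 3\right) 3 \cdot 0 = \left(- \frac{1}{8}\right) 3 \cdot 4 \cdot 3 \cdot 0 = \left(- \frac{3}{2}\right) 3 \cdot 0 = \left(- \frac{9}{2}\right) 0 = 0$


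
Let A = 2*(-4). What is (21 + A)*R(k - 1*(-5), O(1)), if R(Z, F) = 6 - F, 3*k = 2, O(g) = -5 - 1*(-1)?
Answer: 130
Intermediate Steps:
O(g) = -4 (O(g) = -5 + 1 = -4)
k = ⅔ (k = (⅓)*2 = ⅔ ≈ 0.66667)
A = -8
(21 + A)*R(k - 1*(-5), O(1)) = (21 - 8)*(6 - 1*(-4)) = 13*(6 + 4) = 13*10 = 130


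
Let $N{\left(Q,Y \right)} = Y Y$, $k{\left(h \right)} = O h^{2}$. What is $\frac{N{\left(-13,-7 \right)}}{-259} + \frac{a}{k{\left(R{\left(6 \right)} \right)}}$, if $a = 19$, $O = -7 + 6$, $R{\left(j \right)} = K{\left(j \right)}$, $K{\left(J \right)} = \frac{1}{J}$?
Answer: $- \frac{25315}{37} \approx -684.19$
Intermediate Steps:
$R{\left(j \right)} = \frac{1}{j}$
$O = -1$
$k{\left(h \right)} = - h^{2}$
$N{\left(Q,Y \right)} = Y^{2}$
$\frac{N{\left(-13,-7 \right)}}{-259} + \frac{a}{k{\left(R{\left(6 \right)} \right)}} = \frac{\left(-7\right)^{2}}{-259} + \frac{19}{\left(-1\right) \left(\frac{1}{6}\right)^{2}} = 49 \left(- \frac{1}{259}\right) + \frac{19}{\left(-1\right) \left(\frac{1}{6}\right)^{2}} = - \frac{7}{37} + \frac{19}{\left(-1\right) \frac{1}{36}} = - \frac{7}{37} + \frac{19}{- \frac{1}{36}} = - \frac{7}{37} + 19 \left(-36\right) = - \frac{7}{37} - 684 = - \frac{25315}{37}$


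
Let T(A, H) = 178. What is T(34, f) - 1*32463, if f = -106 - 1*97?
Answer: -32285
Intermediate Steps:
f = -203 (f = -106 - 97 = -203)
T(34, f) - 1*32463 = 178 - 1*32463 = 178 - 32463 = -32285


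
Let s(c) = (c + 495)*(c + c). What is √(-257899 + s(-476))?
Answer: I*√275987 ≈ 525.34*I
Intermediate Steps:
s(c) = 2*c*(495 + c) (s(c) = (495 + c)*(2*c) = 2*c*(495 + c))
√(-257899 + s(-476)) = √(-257899 + 2*(-476)*(495 - 476)) = √(-257899 + 2*(-476)*19) = √(-257899 - 18088) = √(-275987) = I*√275987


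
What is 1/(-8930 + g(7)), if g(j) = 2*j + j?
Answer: -1/8909 ≈ -0.00011225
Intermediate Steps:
g(j) = 3*j
1/(-8930 + g(7)) = 1/(-8930 + 3*7) = 1/(-8930 + 21) = 1/(-8909) = -1/8909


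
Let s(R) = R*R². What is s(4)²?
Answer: 4096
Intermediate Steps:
s(R) = R³
s(4)² = (4³)² = 64² = 4096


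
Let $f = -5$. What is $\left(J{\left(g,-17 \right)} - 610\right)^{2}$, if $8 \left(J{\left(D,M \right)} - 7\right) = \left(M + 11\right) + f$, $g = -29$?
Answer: $\frac{23377225}{64} \approx 3.6527 \cdot 10^{5}$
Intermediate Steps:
$J{\left(D,M \right)} = \frac{31}{4} + \frac{M}{8}$ ($J{\left(D,M \right)} = 7 + \frac{\left(M + 11\right) - 5}{8} = 7 + \frac{\left(11 + M\right) - 5}{8} = 7 + \frac{6 + M}{8} = 7 + \left(\frac{3}{4} + \frac{M}{8}\right) = \frac{31}{4} + \frac{M}{8}$)
$\left(J{\left(g,-17 \right)} - 610\right)^{2} = \left(\left(\frac{31}{4} + \frac{1}{8} \left(-17\right)\right) - 610\right)^{2} = \left(\left(\frac{31}{4} - \frac{17}{8}\right) - 610\right)^{2} = \left(\frac{45}{8} - 610\right)^{2} = \left(- \frac{4835}{8}\right)^{2} = \frac{23377225}{64}$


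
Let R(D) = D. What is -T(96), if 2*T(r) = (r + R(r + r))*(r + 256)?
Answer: -50688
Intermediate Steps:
T(r) = 3*r*(256 + r)/2 (T(r) = ((r + (r + r))*(r + 256))/2 = ((r + 2*r)*(256 + r))/2 = ((3*r)*(256 + r))/2 = (3*r*(256 + r))/2 = 3*r*(256 + r)/2)
-T(96) = -3*96*(256 + 96)/2 = -3*96*352/2 = -1*50688 = -50688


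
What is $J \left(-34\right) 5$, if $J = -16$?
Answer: $2720$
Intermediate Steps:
$J \left(-34\right) 5 = \left(-16\right) \left(-34\right) 5 = 544 \cdot 5 = 2720$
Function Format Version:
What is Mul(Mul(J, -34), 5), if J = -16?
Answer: 2720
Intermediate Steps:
Mul(Mul(J, -34), 5) = Mul(Mul(-16, -34), 5) = Mul(544, 5) = 2720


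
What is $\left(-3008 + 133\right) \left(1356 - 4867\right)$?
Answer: $10094125$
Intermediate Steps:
$\left(-3008 + 133\right) \left(1356 - 4867\right) = \left(-2875\right) \left(-3511\right) = 10094125$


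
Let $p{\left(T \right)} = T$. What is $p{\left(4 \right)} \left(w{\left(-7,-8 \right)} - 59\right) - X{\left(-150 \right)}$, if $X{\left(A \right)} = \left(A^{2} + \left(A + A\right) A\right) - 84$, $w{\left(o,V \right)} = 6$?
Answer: $-67628$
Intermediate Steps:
$X{\left(A \right)} = -84 + 3 A^{2}$ ($X{\left(A \right)} = \left(A^{2} + 2 A A\right) - 84 = \left(A^{2} + 2 A^{2}\right) - 84 = 3 A^{2} - 84 = -84 + 3 A^{2}$)
$p{\left(4 \right)} \left(w{\left(-7,-8 \right)} - 59\right) - X{\left(-150 \right)} = 4 \left(6 - 59\right) - \left(-84 + 3 \left(-150\right)^{2}\right) = 4 \left(-53\right) - \left(-84 + 3 \cdot 22500\right) = -212 - \left(-84 + 67500\right) = -212 - 67416 = -67628$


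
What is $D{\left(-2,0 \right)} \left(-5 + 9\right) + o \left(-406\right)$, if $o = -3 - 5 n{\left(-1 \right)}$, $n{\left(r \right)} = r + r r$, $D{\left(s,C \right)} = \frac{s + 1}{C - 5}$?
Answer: $\frac{6094}{5} \approx 1218.8$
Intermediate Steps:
$D{\left(s,C \right)} = \frac{1 + s}{-5 + C}$
$n{\left(r \right)} = r + r^{2}$
$o = -3$ ($o = -3 - 5 \left(- (1 - 1)\right) = -3 - 5 \left(\left(-1\right) 0\right) = -3 - 0 = -3 + 0 = -3$)
$D{\left(-2,0 \right)} \left(-5 + 9\right) + o \left(-406\right) = \frac{1 - 2}{-5 + 0} \left(-5 + 9\right) - -1218 = \frac{1}{-5} \left(-1\right) 4 + 1218 = \left(- \frac{1}{5}\right) \left(-1\right) 4 + 1218 = \frac{1}{5} \cdot 4 + 1218 = \frac{4}{5} + 1218 = \frac{6094}{5}$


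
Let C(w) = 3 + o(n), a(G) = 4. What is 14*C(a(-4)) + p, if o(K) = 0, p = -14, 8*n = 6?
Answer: 28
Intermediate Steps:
n = ¾ (n = (⅛)*6 = ¾ ≈ 0.75000)
C(w) = 3 (C(w) = 3 + 0 = 3)
14*C(a(-4)) + p = 14*3 - 14 = 42 - 14 = 28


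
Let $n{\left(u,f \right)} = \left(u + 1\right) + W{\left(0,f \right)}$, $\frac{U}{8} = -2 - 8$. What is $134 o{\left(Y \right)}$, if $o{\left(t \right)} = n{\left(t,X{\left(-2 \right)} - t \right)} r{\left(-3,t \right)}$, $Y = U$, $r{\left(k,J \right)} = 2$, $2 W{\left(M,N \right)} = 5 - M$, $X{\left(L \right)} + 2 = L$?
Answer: $-20502$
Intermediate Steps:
$X{\left(L \right)} = -2 + L$
$W{\left(M,N \right)} = \frac{5}{2} - \frac{M}{2}$ ($W{\left(M,N \right)} = \frac{5 - M}{2} = \frac{5}{2} - \frac{M}{2}$)
$U = -80$ ($U = 8 \left(-2 - 8\right) = 8 \left(-10\right) = -80$)
$Y = -80$
$n{\left(u,f \right)} = \frac{7}{2} + u$ ($n{\left(u,f \right)} = \left(u + 1\right) + \left(\frac{5}{2} - 0\right) = \left(1 + u\right) + \left(\frac{5}{2} + 0\right) = \left(1 + u\right) + \frac{5}{2} = \frac{7}{2} + u$)
$o{\left(t \right)} = 7 + 2 t$ ($o{\left(t \right)} = \left(\frac{7}{2} + t\right) 2 = 7 + 2 t$)
$134 o{\left(Y \right)} = 134 \left(7 + 2 \left(-80\right)\right) = 134 \left(7 - 160\right) = 134 \left(-153\right) = -20502$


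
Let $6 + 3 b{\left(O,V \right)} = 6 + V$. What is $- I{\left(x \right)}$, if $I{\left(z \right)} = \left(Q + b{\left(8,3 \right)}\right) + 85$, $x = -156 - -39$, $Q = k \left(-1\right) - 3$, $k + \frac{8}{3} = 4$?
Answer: $- \frac{245}{3} \approx -81.667$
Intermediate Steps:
$b{\left(O,V \right)} = \frac{V}{3}$ ($b{\left(O,V \right)} = -2 + \frac{6 + V}{3} = -2 + \left(2 + \frac{V}{3}\right) = \frac{V}{3}$)
$k = \frac{4}{3}$ ($k = - \frac{8}{3} + 4 = \frac{4}{3} \approx 1.3333$)
$Q = - \frac{13}{3}$ ($Q = \frac{4}{3} \left(-1\right) - 3 = - \frac{4}{3} - 3 = - \frac{13}{3} \approx -4.3333$)
$x = -117$ ($x = -156 + 39 = -117$)
$I{\left(z \right)} = \frac{245}{3}$ ($I{\left(z \right)} = \left(- \frac{13}{3} + \frac{1}{3} \cdot 3\right) + 85 = \left(- \frac{13}{3} + 1\right) + 85 = - \frac{10}{3} + 85 = \frac{245}{3}$)
$- I{\left(x \right)} = \left(-1\right) \frac{245}{3} = - \frac{245}{3}$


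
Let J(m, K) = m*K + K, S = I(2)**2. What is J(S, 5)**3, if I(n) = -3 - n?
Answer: 2197000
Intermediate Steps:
S = 25 (S = (-3 - 1*2)**2 = (-3 - 2)**2 = (-5)**2 = 25)
J(m, K) = K + K*m (J(m, K) = K*m + K = K + K*m)
J(S, 5)**3 = (5*(1 + 25))**3 = (5*26)**3 = 130**3 = 2197000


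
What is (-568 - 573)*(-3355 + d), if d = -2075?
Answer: 6195630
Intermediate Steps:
(-568 - 573)*(-3355 + d) = (-568 - 573)*(-3355 - 2075) = -1141*(-5430) = 6195630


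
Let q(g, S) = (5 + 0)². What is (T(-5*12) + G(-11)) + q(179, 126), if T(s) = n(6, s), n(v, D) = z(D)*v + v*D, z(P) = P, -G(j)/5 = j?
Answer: -640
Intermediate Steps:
G(j) = -5*j
n(v, D) = 2*D*v (n(v, D) = D*v + v*D = D*v + D*v = 2*D*v)
T(s) = 12*s (T(s) = 2*s*6 = 12*s)
q(g, S) = 25 (q(g, S) = 5² = 25)
(T(-5*12) + G(-11)) + q(179, 126) = (12*(-5*12) - 5*(-11)) + 25 = (12*(-60) + 55) + 25 = (-720 + 55) + 25 = -665 + 25 = -640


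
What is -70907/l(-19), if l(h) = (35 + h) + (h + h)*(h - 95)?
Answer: -70907/4348 ≈ -16.308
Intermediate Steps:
l(h) = 35 + h + 2*h*(-95 + h) (l(h) = (35 + h) + (2*h)*(-95 + h) = (35 + h) + 2*h*(-95 + h) = 35 + h + 2*h*(-95 + h))
-70907/l(-19) = -70907/(35 - 189*(-19) + 2*(-19)²) = -70907/(35 + 3591 + 2*361) = -70907/(35 + 3591 + 722) = -70907/4348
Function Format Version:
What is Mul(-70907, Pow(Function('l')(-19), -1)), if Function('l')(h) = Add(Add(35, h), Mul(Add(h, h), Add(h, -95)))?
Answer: Rational(-70907, 4348) ≈ -16.308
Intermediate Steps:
Function('l')(h) = Add(35, h, Mul(2, h, Add(-95, h))) (Function('l')(h) = Add(Add(35, h), Mul(Mul(2, h), Add(-95, h))) = Add(Add(35, h), Mul(2, h, Add(-95, h))) = Add(35, h, Mul(2, h, Add(-95, h))))
Mul(-70907, Pow(Function('l')(-19), -1)) = Mul(-70907, Pow(Add(35, Mul(-189, -19), Mul(2, Pow(-19, 2))), -1)) = Mul(-70907, Pow(Add(35, 3591, Mul(2, 361)), -1)) = Mul(-70907, Pow(Add(35, 3591, 722), -1)) = Mul(-70907, Pow(4348, -1)) = Mul(-70907, Rational(1, 4348)) = Rational(-70907, 4348)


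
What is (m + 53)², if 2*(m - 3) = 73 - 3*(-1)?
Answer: 8836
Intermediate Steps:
m = 41 (m = 3 + (73 - 3*(-1))/2 = 3 + (73 - 1*(-3))/2 = 3 + (73 + 3)/2 = 3 + (½)*76 = 3 + 38 = 41)
(m + 53)² = (41 + 53)² = 94² = 8836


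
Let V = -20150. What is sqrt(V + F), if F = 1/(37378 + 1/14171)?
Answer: I*sqrt(5653379854593141919881)/529683639 ≈ 141.95*I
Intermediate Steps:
F = 14171/529683639 (F = 1/(37378 + 1/14171) = 1/(529683639/14171) = 14171/529683639 ≈ 2.6754e-5)
sqrt(V + F) = sqrt(-20150 + 14171/529683639) = sqrt(-10673125311679/529683639) = I*sqrt(5653379854593141919881)/529683639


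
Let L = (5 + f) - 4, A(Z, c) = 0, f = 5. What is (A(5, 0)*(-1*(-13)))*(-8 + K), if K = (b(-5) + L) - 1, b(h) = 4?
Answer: 0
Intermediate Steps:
L = 6 (L = (5 + 5) - 4 = 10 - 4 = 6)
K = 9 (K = (4 + 6) - 1 = 10 - 1 = 9)
(A(5, 0)*(-1*(-13)))*(-8 + K) = (0*(-1*(-13)))*(-8 + 9) = (0*13)*1 = 0*1 = 0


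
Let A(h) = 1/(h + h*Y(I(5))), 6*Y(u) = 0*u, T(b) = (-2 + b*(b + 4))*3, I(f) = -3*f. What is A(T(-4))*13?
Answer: -13/6 ≈ -2.1667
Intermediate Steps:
T(b) = -6 + 3*b*(4 + b) (T(b) = (-2 + b*(4 + b))*3 = -6 + 3*b*(4 + b))
Y(u) = 0 (Y(u) = (0*u)/6 = (⅙)*0 = 0)
A(h) = 1/h (A(h) = 1/(h + h*0) = 1/(h + 0) = 1/h)
A(T(-4))*13 = 13/(-6 + 3*(-4)² + 12*(-4)) = 13/(-6 + 3*16 - 48) = 13/(-6 + 48 - 48) = 13/(-6) = -⅙*13 = -13/6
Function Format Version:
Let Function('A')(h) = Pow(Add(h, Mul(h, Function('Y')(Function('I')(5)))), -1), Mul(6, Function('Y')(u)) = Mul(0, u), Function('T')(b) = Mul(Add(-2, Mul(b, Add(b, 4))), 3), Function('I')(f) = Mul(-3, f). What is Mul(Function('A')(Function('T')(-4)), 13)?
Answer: Rational(-13, 6) ≈ -2.1667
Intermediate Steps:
Function('T')(b) = Add(-6, Mul(3, b, Add(4, b))) (Function('T')(b) = Mul(Add(-2, Mul(b, Add(4, b))), 3) = Add(-6, Mul(3, b, Add(4, b))))
Function('Y')(u) = 0 (Function('Y')(u) = Mul(Rational(1, 6), Mul(0, u)) = Mul(Rational(1, 6), 0) = 0)
Function('A')(h) = Pow(h, -1) (Function('A')(h) = Pow(Add(h, Mul(h, 0)), -1) = Pow(Add(h, 0), -1) = Pow(h, -1))
Mul(Function('A')(Function('T')(-4)), 13) = Mul(Pow(Add(-6, Mul(3, Pow(-4, 2)), Mul(12, -4)), -1), 13) = Mul(Pow(Add(-6, Mul(3, 16), -48), -1), 13) = Mul(Pow(Add(-6, 48, -48), -1), 13) = Mul(Pow(-6, -1), 13) = Mul(Rational(-1, 6), 13) = Rational(-13, 6)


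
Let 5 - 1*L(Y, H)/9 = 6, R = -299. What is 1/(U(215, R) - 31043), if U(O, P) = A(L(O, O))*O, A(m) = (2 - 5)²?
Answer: -1/29108 ≈ -3.4355e-5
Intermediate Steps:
L(Y, H) = -9 (L(Y, H) = 45 - 9*6 = 45 - 54 = -9)
A(m) = 9 (A(m) = (-3)² = 9)
U(O, P) = 9*O
1/(U(215, R) - 31043) = 1/(9*215 - 31043) = 1/(1935 - 31043) = 1/(-29108) = -1/29108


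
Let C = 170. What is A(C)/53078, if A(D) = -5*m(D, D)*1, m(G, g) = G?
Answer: -425/26539 ≈ -0.016014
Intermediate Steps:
A(D) = -5*D (A(D) = -5*D*1 = -5*D)
A(C)/53078 = -5*170/53078 = -850*1/53078 = -425/26539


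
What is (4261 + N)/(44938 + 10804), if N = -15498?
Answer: -11237/55742 ≈ -0.20159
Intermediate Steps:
(4261 + N)/(44938 + 10804) = (4261 - 15498)/(44938 + 10804) = -11237/55742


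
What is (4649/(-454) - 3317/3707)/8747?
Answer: -18739761/14721008566 ≈ -0.0012730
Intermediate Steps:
(4649/(-454) - 3317/3707)/8747 = (4649*(-1/454) - 3317*1/3707)*(1/8747) = (-4649/454 - 3317/3707)*(1/8747) = -18739761/1682978*1/8747 = -18739761/14721008566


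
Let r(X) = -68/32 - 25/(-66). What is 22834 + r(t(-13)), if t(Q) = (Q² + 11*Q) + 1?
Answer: 6027715/264 ≈ 22832.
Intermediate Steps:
t(Q) = 1 + Q² + 11*Q
r(X) = -461/264 (r(X) = -68*1/32 - 25*(-1/66) = -17/8 + 25/66 = -461/264)
22834 + r(t(-13)) = 22834 - 461/264 = 6027715/264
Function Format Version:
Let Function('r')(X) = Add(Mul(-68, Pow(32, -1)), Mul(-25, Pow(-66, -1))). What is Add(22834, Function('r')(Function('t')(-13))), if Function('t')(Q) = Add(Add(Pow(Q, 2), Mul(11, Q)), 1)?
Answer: Rational(6027715, 264) ≈ 22832.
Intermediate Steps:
Function('t')(Q) = Add(1, Pow(Q, 2), Mul(11, Q))
Function('r')(X) = Rational(-461, 264) (Function('r')(X) = Add(Mul(-68, Rational(1, 32)), Mul(-25, Rational(-1, 66))) = Add(Rational(-17, 8), Rational(25, 66)) = Rational(-461, 264))
Add(22834, Function('r')(Function('t')(-13))) = Add(22834, Rational(-461, 264)) = Rational(6027715, 264)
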